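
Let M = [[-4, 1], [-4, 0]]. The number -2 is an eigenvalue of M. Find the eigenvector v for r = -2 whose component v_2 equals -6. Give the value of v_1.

M + 2I = [[-2, 1], [-4, 2]].
Solving (M + 2I)v = 0 gives the eigenspace spanned by (-3, -6).
With v_2 = -6, v = (-3, -6), so v_1 = -3.

-3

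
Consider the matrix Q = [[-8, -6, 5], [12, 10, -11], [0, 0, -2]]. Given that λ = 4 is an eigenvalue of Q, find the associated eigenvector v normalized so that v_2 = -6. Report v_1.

3

Q − 4I = [[-12, -6, 5], [12, 6, -11], [0, 0, -6]].
Solving (Q − 4I)v = 0 gives the eigenspace spanned by (3, -6, 0).
With v_2 = -6, v = (3, -6, 0), so v_1 = 3.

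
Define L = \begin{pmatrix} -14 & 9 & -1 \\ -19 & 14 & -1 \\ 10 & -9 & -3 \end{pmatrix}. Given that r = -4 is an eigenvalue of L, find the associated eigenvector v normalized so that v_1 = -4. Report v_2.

L + 4I = [[-10, 9, -1], [-19, 18, -1], [10, -9, 1]].
Solving (L + 4I)v = 0 gives the eigenspace spanned by (-4, -4, 4).
With v_1 = -4, v = (-4, -4, 4), so v_2 = -4.

-4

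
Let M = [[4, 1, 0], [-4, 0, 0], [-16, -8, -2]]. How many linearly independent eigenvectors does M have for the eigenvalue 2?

1

M − 2I = [[2, 1, 0], [-4, -2, 0], [-16, -8, -4]].
This matrix has rank 2, so its null space has dimension 3 − 2 = 1.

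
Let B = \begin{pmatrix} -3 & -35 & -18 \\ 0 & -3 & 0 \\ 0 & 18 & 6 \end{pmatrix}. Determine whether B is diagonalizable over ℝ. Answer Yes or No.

No

Characteristic polynomial: p(t) = t^3 - 27t - 54 = (t - 6)(t + 3)^2.
t = -3 has algebraic multiplicity 2; rank(B + 3I) = 2, so geometric multiplicity = 1.
Geometric multiplicity < algebraic multiplicity, so B is not diagonalizable.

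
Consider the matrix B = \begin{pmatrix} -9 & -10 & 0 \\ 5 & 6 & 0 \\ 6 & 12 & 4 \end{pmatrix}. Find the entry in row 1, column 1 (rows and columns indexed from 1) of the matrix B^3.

-129

Characteristic polynomial: r^3 - r^2 - 16r + 16 = (r - 4)(r - 1)(r + 4), so the eigenvalues are -4, 1, 4.
r=1: eigenvector (-1, 1, -2).
r=-4: eigenvector (-2, 1, 0).
r=4: eigenvector (0, 0, 1).
P = [[-1, -2, 0], [1, 1, 0], [-2, 0, 1]], D = diag(1, -4, 4), P⁻¹ = [[1, 2, 0], [-1, -1, 0], [2, 4, 1]].
B³ = P·diag(1, -64, 64)·P⁻¹ = [[-129, -130, 0], [65, 66, 0], [126, 252, 64]].
The requested entry is -129.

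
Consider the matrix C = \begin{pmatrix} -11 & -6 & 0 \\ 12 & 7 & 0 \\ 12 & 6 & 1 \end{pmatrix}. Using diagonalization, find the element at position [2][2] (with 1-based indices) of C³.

127

Characteristic polynomial: s^3 + 3s^2 - 9s + 5 = (s - 1)^2(s + 5), so the eigenvalues are -5, 1, 1.
s=1: eigenvector (1, -2, 0).
s=-5: eigenvector (1, -1, -1).
s=1: eigenvector (0, 0, 1).
P = [[1, 1, 0], [-2, -1, 0], [0, -1, 1]], D = diag(1, -5, 1), P⁻¹ = [[-1, -1, 0], [2, 1, 0], [2, 1, 1]].
C³ = P·diag(1, -125, 1)·P⁻¹ = [[-251, -126, 0], [252, 127, 0], [252, 126, 1]].
The requested entry is 127.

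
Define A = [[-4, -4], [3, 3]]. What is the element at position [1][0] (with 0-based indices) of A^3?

3

Characteristic polynomial: t^2 + t = t(t + 1), so the eigenvalues are -1, 0.
t=0: eigenvector (-1, 1).
t=-1: eigenvector (4, -3).
P = [[-1, 4], [1, -3]], D = diag(0, -1), P⁻¹ = [[3, 4], [1, 1]].
A³ = P·diag(0, -1)·P⁻¹ = [[-4, -4], [3, 3]].
The requested entry is 3.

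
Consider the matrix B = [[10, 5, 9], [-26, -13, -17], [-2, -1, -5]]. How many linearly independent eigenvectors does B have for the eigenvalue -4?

1

B + 4I = [[14, 5, 9], [-26, -9, -17], [-2, -1, -1]].
This matrix has rank 2, so its null space has dimension 3 − 2 = 1.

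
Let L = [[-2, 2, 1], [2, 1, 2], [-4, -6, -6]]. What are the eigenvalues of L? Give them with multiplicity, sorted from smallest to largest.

-3, -2, -2

Characteristic polynomial: p(r) = r^3 + 7r^2 + 16r + 12 = (r + 2)^2(r + 3).
Roots (with multiplicity): -3, -2, -2.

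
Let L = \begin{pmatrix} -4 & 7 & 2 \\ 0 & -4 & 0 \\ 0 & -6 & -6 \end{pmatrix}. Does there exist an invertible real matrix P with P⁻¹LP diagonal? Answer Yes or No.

No

Characteristic polynomial: p(s) = s^3 + 14s^2 + 64s + 96 = (s + 4)^2(s + 6).
s = -4 has algebraic multiplicity 2; rank(L + 4I) = 2, so geometric multiplicity = 1.
Geometric multiplicity < algebraic multiplicity, so L is not diagonalizable.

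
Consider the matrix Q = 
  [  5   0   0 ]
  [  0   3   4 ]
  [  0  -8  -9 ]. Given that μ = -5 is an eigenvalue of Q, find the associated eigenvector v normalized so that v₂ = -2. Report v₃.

Q + 5I = [[10, 0, 0], [0, 8, 4], [0, -8, -4]].
Solving (Q + 5I)v = 0 gives the eigenspace spanned by (0, -2, 4).
With v₂ = -2, v = (0, -2, 4), so v₃ = 4.

4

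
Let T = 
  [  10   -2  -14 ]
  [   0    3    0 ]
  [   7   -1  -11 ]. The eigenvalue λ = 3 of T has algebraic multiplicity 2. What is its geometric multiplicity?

1

T − 3I = [[7, -2, -14], [0, 0, 0], [7, -1, -14]].
This matrix has rank 2, so its null space has dimension 3 − 2 = 1.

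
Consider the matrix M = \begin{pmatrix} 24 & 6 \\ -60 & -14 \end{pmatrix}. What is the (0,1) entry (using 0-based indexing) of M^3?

Characteristic polynomial: μ^2 - 10μ + 24 = (μ - 6)(μ - 4), so the eigenvalues are 4, 6.
μ=4: eigenvector (-3, 10).
μ=6: eigenvector (1, -3).
P = [[-3, 1], [10, -3]], D = diag(4, 6), P⁻¹ = [[3, 1], [10, 3]].
M³ = P·diag(64, 216)·P⁻¹ = [[1584, 456], [-4560, -1304]].
The requested entry is 456.

456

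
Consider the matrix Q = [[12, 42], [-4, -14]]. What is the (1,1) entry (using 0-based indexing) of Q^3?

-56

Characteristic polynomial: s^2 + 2s = s(s + 2), so the eigenvalues are -2, 0.
s=0: eigenvector (7, -2).
s=-2: eigenvector (-3, 1).
P = [[7, -3], [-2, 1]], D = diag(0, -2), P⁻¹ = [[1, 3], [2, 7]].
Q³ = P·diag(0, -8)·P⁻¹ = [[48, 168], [-16, -56]].
The requested entry is -56.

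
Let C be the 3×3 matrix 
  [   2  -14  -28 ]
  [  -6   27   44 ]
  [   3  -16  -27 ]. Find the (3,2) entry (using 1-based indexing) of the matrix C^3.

Characteristic polynomial: r^3 - 2r^2 - 25r + 50 = (r - 5)(r - 2)(r + 5), so the eigenvalues are -5, 2, 5.
r=2: eigenvector (1, 2, -1).
r=-5: eigenvector (2, -1, 1).
r=5: eigenvector (0, -2, 1).
P = [[1, 2, 0], [2, -1, -2], [-1, 1, 1]], D = diag(2, -5, 5), P⁻¹ = [[1, -2, -4], [0, 1, 2], [1, -3, -5]].
C³ = P·diag(8, -125, 125)·P⁻¹ = [[8, -266, -532], [-234, 843, 1436], [117, -484, -843]].
The requested entry is -484.

-484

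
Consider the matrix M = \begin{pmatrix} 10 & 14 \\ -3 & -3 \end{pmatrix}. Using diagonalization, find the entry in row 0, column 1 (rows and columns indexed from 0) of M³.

Characteristic polynomial: s^2 - 7s + 12 = (s - 4)(s - 3), so the eigenvalues are 3, 4.
s=4: eigenvector (7, -3).
s=3: eigenvector (-2, 1).
P = [[7, -2], [-3, 1]], D = diag(4, 3), P⁻¹ = [[1, 2], [3, 7]].
M³ = P·diag(64, 27)·P⁻¹ = [[286, 518], [-111, -195]].
The requested entry is 518.

518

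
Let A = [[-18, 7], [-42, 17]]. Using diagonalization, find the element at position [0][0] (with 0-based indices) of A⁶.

Characteristic polynomial: r^2 + r - 12 = (r - 3)(r + 4), so the eigenvalues are -4, 3.
r=-4: eigenvector (1, 2).
r=3: eigenvector (1, 3).
P = [[1, 1], [2, 3]], D = diag(-4, 3), P⁻¹ = [[3, -1], [-2, 1]].
A⁶ = P·diag(4096, 729)·P⁻¹ = [[10830, -3367], [20202, -6005]].
The requested entry is 10830.

10830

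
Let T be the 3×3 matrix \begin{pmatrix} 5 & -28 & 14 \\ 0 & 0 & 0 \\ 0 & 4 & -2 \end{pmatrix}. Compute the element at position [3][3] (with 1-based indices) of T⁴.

Characteristic polynomial: s^3 - 3s^2 - 10s = s(s - 5)(s + 2), so the eigenvalues are -2, 0, 5.
s=5: eigenvector (1, 0, 0).
s=0: eigenvector (0, 1, 2).
s=-2: eigenvector (-2, 0, 1).
P = [[1, 0, -2], [0, 1, 0], [0, 2, 1]], D = diag(5, 0, -2), P⁻¹ = [[1, -4, 2], [0, 1, 0], [0, -2, 1]].
T⁴ = P·diag(625, 0, 16)·P⁻¹ = [[625, -2436, 1218], [0, 0, 0], [0, -32, 16]].
The requested entry is 16.

16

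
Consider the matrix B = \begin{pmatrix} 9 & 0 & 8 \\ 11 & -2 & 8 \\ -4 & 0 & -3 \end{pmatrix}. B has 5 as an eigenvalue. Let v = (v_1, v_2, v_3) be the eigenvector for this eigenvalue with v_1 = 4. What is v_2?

4

B − 5I = [[4, 0, 8], [11, -7, 8], [-4, 0, -8]].
Solving (B − 5I)v = 0 gives the eigenspace spanned by (4, 4, -2).
With v_1 = 4, v = (4, 4, -2), so v_2 = 4.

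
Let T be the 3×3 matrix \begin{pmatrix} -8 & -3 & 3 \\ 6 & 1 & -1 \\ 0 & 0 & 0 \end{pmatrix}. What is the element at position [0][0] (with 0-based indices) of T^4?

Characteristic polynomial: r^3 + 7r^2 + 10r = r(r + 2)(r + 5), so the eigenvalues are -5, -2, 0.
r=-2: eigenvector (1, -2, 0).
r=-5: eigenvector (1, -1, 0).
r=0: eigenvector (0, 1, 1).
P = [[1, 1, 0], [-2, -1, 1], [0, 0, 1]], D = diag(-2, -5, 0), P⁻¹ = [[-1, -1, 1], [2, 1, -1], [0, 0, 1]].
T⁴ = P·diag(16, 625, 0)·P⁻¹ = [[1234, 609, -609], [-1218, -593, 593], [0, 0, 0]].
The requested entry is 1234.

1234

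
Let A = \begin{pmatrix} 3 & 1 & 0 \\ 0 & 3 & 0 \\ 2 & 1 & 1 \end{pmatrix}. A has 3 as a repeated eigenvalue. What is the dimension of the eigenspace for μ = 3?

A − 3I = [[0, 1, 0], [0, 0, 0], [2, 1, -2]].
This matrix has rank 2, so its null space has dimension 3 − 2 = 1.

1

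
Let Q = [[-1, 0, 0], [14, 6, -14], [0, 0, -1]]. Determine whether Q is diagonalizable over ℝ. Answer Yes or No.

Characteristic polynomial: p(s) = s^3 - 4s^2 - 11s - 6 = (s - 6)(s + 1)^2.
s = -1 has algebraic multiplicity 2; rank(Q + 1I) = 1, so geometric multiplicity = 2.
Every eigenvalue has geometric = algebraic multiplicity, so Q is diagonalizable.

Yes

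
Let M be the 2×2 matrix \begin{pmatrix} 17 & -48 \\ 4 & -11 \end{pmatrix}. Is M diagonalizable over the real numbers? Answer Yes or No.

Yes

Characteristic polynomial: p(μ) = μ^2 - 6μ + 5 = (μ - 5)(μ - 1).
All 2 eigenvalues are distinct, so M is diagonalizable.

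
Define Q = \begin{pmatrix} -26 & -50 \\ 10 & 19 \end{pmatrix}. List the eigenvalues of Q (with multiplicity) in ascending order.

Characteristic polynomial: p(μ) = μ^2 + 7μ + 6 = (μ + 1)(μ + 6).
Roots (with multiplicity): -6, -1.

-6, -1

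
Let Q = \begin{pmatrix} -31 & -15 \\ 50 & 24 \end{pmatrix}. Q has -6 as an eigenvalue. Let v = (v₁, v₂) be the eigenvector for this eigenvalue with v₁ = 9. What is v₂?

-15

Q + 6I = [[-25, -15], [50, 30]].
Solving (Q + 6I)v = 0 gives the eigenspace spanned by (9, -15).
With v₁ = 9, v = (9, -15), so v₂ = -15.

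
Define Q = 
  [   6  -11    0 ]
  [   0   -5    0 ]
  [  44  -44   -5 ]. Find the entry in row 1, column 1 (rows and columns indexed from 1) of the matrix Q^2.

36

Characteristic polynomial: r^3 + 4r^2 - 35r - 150 = (r - 6)(r + 5)^2, so the eigenvalues are -5, -5, 6.
r=-5: eigenvector (1, 1, 0).
r=6: eigenvector (1, 0, 4).
r=-5: eigenvector (0, 0, 1).
P = [[1, 1, 0], [1, 0, 0], [0, 4, 1]], D = diag(-5, 6, -5), P⁻¹ = [[0, 1, 0], [1, -1, 0], [-4, 4, 1]].
Q² = P·diag(25, 36, 25)·P⁻¹ = [[36, -11, 0], [0, 25, 0], [44, -44, 25]].
The requested entry is 36.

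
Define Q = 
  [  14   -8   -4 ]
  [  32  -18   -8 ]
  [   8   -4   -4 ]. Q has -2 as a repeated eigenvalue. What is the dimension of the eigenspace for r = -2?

Q + 2I = [[16, -8, -4], [32, -16, -8], [8, -4, -2]].
This matrix has rank 1, so its null space has dimension 3 − 1 = 2.

2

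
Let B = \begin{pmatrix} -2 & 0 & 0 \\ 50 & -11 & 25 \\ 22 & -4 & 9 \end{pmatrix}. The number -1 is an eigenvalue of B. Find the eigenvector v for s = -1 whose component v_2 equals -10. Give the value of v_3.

-4

B + 1I = [[-1, 0, 0], [50, -10, 25], [22, -4, 10]].
Solving (B + 1I)v = 0 gives the eigenspace spanned by (0, -10, -4).
With v_2 = -10, v = (0, -10, -4), so v_3 = -4.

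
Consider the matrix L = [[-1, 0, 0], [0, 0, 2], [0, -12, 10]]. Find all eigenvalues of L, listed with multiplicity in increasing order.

-1, 4, 6

Characteristic polynomial: p(λ) = λ^3 - 9λ^2 + 14λ + 24 = (λ - 6)(λ - 4)(λ + 1).
Roots (with multiplicity): -1, 4, 6.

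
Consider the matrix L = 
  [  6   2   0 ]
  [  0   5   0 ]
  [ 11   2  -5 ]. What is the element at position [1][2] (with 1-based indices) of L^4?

1342

Characteristic polynomial: s^3 - 6s^2 - 25s + 150 = (s - 6)(s - 5)(s + 5), so the eigenvalues are -5, 5, 6.
s=-5: eigenvector (0, 0, 1).
s=5: eigenvector (-2, 1, -2).
s=6: eigenvector (1, 0, 1).
P = [[0, -2, 1], [0, 1, 0], [1, -2, 1]], D = diag(-5, 5, 6), P⁻¹ = [[-1, 0, 1], [0, 1, 0], [1, 2, 0]].
L⁴ = P·diag(625, 625, 1296)·P⁻¹ = [[1296, 1342, 0], [0, 625, 0], [671, 1342, 625]].
The requested entry is 1342.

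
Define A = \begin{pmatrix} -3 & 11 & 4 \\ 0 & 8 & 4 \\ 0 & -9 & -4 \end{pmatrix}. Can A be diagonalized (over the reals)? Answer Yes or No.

Characteristic polynomial: p(t) = t^3 - t^2 - 8t + 12 = (t - 2)^2(t + 3).
t = 2 has algebraic multiplicity 2; rank(A − 2I) = 2, so geometric multiplicity = 1.
Geometric multiplicity < algebraic multiplicity, so A is not diagonalizable.

No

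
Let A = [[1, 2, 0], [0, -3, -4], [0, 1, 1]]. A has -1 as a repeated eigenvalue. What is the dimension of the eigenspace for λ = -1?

A + 1I = [[2, 2, 0], [0, -2, -4], [0, 1, 2]].
This matrix has rank 2, so its null space has dimension 3 − 2 = 1.

1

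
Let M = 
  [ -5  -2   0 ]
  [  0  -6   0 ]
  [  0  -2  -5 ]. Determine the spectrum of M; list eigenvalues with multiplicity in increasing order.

-6, -5, -5

Characteristic polynomial: p(t) = t^3 + 16t^2 + 85t + 150 = (t + 5)^2(t + 6).
Roots (with multiplicity): -6, -5, -5.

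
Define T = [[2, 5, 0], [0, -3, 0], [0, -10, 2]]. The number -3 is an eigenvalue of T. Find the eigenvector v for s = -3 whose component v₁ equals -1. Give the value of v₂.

T + 3I = [[5, 5, 0], [0, 0, 0], [0, -10, 5]].
Solving (T + 3I)v = 0 gives the eigenspace spanned by (-1, 1, 2).
With v₁ = -1, v = (-1, 1, 2), so v₂ = 1.

1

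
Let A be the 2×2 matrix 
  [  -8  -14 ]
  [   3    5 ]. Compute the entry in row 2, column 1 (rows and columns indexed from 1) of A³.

Characteristic polynomial: r^2 + 3r + 2 = (r + 1)(r + 2), so the eigenvalues are -2, -1.
r=-1: eigenvector (-2, 1).
r=-2: eigenvector (7, -3).
P = [[-2, 7], [1, -3]], D = diag(-1, -2), P⁻¹ = [[3, 7], [1, 2]].
A³ = P·diag(-1, -8)·P⁻¹ = [[-50, -98], [21, 41]].
The requested entry is 21.

21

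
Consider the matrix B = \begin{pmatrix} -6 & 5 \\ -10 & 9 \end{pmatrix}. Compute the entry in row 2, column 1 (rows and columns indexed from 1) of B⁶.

Characteristic polynomial: μ^2 - 3μ - 4 = (μ - 4)(μ + 1), so the eigenvalues are -1, 4.
μ=-1: eigenvector (-1, -1).
μ=4: eigenvector (1, 2).
P = [[-1, 1], [-1, 2]], D = diag(-1, 4), P⁻¹ = [[-2, 1], [-1, 1]].
B⁶ = P·diag(1, 4096)·P⁻¹ = [[-4094, 4095], [-8190, 8191]].
The requested entry is -8190.

-8190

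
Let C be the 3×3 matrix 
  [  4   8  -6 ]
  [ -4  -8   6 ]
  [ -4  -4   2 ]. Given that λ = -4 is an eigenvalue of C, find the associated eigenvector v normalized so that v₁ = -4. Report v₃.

C + 4I = [[8, 8, -6], [-4, -4, 6], [-4, -4, 6]].
Solving (C + 4I)v = 0 gives the eigenspace spanned by (-4, 4, 0).
With v₁ = -4, v = (-4, 4, 0), so v₃ = 0.

0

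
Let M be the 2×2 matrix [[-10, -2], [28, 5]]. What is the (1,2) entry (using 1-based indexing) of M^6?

1330

Characteristic polynomial: μ^2 + 5μ + 6 = (μ + 2)(μ + 3), so the eigenvalues are -3, -2.
μ=-3: eigenvector (2, -7).
μ=-2: eigenvector (-1, 4).
P = [[2, -1], [-7, 4]], D = diag(-3, -2), P⁻¹ = [[4, 1], [7, 2]].
M⁶ = P·diag(729, 64)·P⁻¹ = [[5384, 1330], [-18620, -4591]].
The requested entry is 1330.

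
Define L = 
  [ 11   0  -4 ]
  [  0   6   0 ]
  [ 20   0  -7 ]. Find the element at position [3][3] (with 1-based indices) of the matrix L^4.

-319

Characteristic polynomial: λ^3 - 10λ^2 + 27λ - 18 = (λ - 6)(λ - 3)(λ - 1), so the eigenvalues are 1, 3, 6.
λ=6: eigenvector (0, 1, 0).
λ=3: eigenvector (1, 0, 2).
λ=1: eigenvector (2, 0, 5).
P = [[0, 1, 2], [1, 0, 0], [0, 2, 5]], D = diag(6, 3, 1), P⁻¹ = [[0, 1, 0], [5, 0, -2], [-2, 0, 1]].
L⁴ = P·diag(1296, 81, 1)·P⁻¹ = [[401, 0, -160], [0, 1296, 0], [800, 0, -319]].
The requested entry is -319.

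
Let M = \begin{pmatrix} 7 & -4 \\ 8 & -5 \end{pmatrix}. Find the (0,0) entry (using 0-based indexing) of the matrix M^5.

Characteristic polynomial: μ^2 - 2μ - 3 = (μ - 3)(μ + 1), so the eigenvalues are -1, 3.
μ=-1: eigenvector (1, 2).
μ=3: eigenvector (-1, -1).
P = [[1, -1], [2, -1]], D = diag(-1, 3), P⁻¹ = [[-1, 1], [-2, 1]].
M⁵ = P·diag(-1, 243)·P⁻¹ = [[487, -244], [488, -245]].
The requested entry is 487.

487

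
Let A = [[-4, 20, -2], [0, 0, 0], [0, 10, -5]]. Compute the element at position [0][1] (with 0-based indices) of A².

-100

Characteristic polynomial: s^3 + 9s^2 + 20s = s(s + 4)(s + 5), so the eigenvalues are -5, -4, 0.
s=-4: eigenvector (1, 0, 0).
s=0: eigenvector (4, 1, 2).
s=-5: eigenvector (2, 0, 1).
P = [[1, 4, 2], [0, 1, 0], [0, 2, 1]], D = diag(-4, 0, -5), P⁻¹ = [[1, 0, -2], [0, 1, 0], [0, -2, 1]].
A² = P·diag(16, 0, 25)·P⁻¹ = [[16, -100, 18], [0, 0, 0], [0, -50, 25]].
The requested entry is -100.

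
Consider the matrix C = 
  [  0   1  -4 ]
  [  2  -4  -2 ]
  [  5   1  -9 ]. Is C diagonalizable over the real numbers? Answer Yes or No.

No

Characteristic polynomial: p(μ) = μ^3 + 13μ^2 + 56μ + 80 = (μ + 4)^2(μ + 5).
μ = -4 has algebraic multiplicity 2; rank(C + 4I) = 2, so geometric multiplicity = 1.
Geometric multiplicity < algebraic multiplicity, so C is not diagonalizable.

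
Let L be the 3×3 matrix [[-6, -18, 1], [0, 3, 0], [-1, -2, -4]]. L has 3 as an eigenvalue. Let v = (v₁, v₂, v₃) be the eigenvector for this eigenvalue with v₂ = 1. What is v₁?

L − 3I = [[-9, -18, 1], [0, 0, 0], [-1, -2, -7]].
Solving (L − 3I)v = 0 gives the eigenspace spanned by (-2, 1, 0).
With v₂ = 1, v = (-2, 1, 0), so v₁ = -2.

-2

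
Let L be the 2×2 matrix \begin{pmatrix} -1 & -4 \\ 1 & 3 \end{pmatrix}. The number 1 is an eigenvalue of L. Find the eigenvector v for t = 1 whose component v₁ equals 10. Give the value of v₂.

-5

L − 1I = [[-2, -4], [1, 2]].
Solving (L − 1I)v = 0 gives the eigenspace spanned by (10, -5).
With v₁ = 10, v = (10, -5), so v₂ = -5.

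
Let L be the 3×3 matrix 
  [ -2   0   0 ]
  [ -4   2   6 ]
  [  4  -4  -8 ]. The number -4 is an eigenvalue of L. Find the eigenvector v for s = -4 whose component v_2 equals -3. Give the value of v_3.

L + 4I = [[2, 0, 0], [-4, 6, 6], [4, -4, -4]].
Solving (L + 4I)v = 0 gives the eigenspace spanned by (0, -3, 3).
With v_2 = -3, v = (0, -3, 3), so v_3 = 3.

3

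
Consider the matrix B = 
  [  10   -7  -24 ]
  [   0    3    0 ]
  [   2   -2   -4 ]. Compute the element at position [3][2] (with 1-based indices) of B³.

-56

Characteristic polynomial: t^3 - 9t^2 + 26t - 24 = (t - 4)(t - 3)(t - 2), so the eigenvalues are 2, 3, 4.
t=4: eigenvector (4, 0, 1).
t=3: eigenvector (1, 1, 0).
t=2: eigenvector (3, 0, 1).
P = [[4, 1, 3], [0, 1, 0], [1, 0, 1]], D = diag(4, 3, 2), P⁻¹ = [[1, -1, -3], [0, 1, 0], [-1, 1, 4]].
B³ = P·diag(64, 27, 8)·P⁻¹ = [[232, -205, -672], [0, 27, 0], [56, -56, -160]].
The requested entry is -56.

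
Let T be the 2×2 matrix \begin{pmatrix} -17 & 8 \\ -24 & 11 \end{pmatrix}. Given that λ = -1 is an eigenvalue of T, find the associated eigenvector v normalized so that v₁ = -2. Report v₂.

T + 1I = [[-16, 8], [-24, 12]].
Solving (T + 1I)v = 0 gives the eigenspace spanned by (-2, -4).
With v₁ = -2, v = (-2, -4), so v₂ = -4.

-4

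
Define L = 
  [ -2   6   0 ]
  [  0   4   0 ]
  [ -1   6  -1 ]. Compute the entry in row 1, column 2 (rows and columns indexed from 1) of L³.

72

Characteristic polynomial: r^3 - r^2 - 10r - 8 = (r - 4)(r + 1)(r + 2), so the eigenvalues are -2, -1, 4.
r=-1: eigenvector (0, 0, 1).
r=-2: eigenvector (-1, 0, -1).
r=4: eigenvector (1, 1, 1).
P = [[0, -1, 1], [0, 0, 1], [1, -1, 1]], D = diag(-1, -2, 4), P⁻¹ = [[-1, 0, 1], [-1, 1, 0], [0, 1, 0]].
L³ = P·diag(-1, -8, 64)·P⁻¹ = [[-8, 72, 0], [0, 64, 0], [-7, 72, -1]].
The requested entry is 72.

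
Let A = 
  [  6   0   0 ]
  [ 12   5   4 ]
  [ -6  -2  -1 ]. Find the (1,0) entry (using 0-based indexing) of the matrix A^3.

Characteristic polynomial: r^3 - 10r^2 + 27r - 18 = (r - 6)(r - 3)(r - 1), so the eigenvalues are 1, 3, 6.
r=6: eigenvector (1, 4, -2).
r=1: eigenvector (0, 1, -1).
r=3: eigenvector (0, 2, -1).
P = [[1, 0, 0], [4, 1, 2], [-2, -1, -1]], D = diag(6, 1, 3), P⁻¹ = [[1, 0, 0], [0, -1, -2], [-2, 1, 1]].
A³ = P·diag(216, 1, 27)·P⁻¹ = [[216, 0, 0], [756, 53, 52], [-378, -26, -25]].
The requested entry is 756.

756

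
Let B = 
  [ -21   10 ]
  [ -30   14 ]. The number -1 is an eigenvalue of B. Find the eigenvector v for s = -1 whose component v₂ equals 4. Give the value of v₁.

2

B + 1I = [[-20, 10], [-30, 15]].
Solving (B + 1I)v = 0 gives the eigenspace spanned by (2, 4).
With v₂ = 4, v = (2, 4), so v₁ = 2.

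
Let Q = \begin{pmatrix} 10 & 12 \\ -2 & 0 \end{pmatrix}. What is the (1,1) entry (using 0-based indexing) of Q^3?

-240

Characteristic polynomial: λ^2 - 10λ + 24 = (λ - 6)(λ - 4), so the eigenvalues are 4, 6.
λ=6: eigenvector (-3, 1).
λ=4: eigenvector (-2, 1).
P = [[-3, -2], [1, 1]], D = diag(6, 4), P⁻¹ = [[-1, -2], [1, 3]].
Q³ = P·diag(216, 64)·P⁻¹ = [[520, 912], [-152, -240]].
The requested entry is -240.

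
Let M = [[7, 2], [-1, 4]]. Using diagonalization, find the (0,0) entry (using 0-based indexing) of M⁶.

Characteristic polynomial: λ^2 - 11λ + 30 = (λ - 6)(λ - 5), so the eigenvalues are 5, 6.
λ=6: eigenvector (2, -1).
λ=5: eigenvector (1, -1).
P = [[2, 1], [-1, -1]], D = diag(6, 5), P⁻¹ = [[1, 1], [-1, -2]].
M⁶ = P·diag(46656, 15625)·P⁻¹ = [[77687, 62062], [-31031, -15406]].
The requested entry is 77687.

77687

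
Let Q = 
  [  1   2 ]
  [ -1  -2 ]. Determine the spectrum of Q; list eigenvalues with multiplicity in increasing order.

-1, 0

Characteristic polynomial: p(t) = t^2 + t = t(t + 1).
Roots (with multiplicity): -1, 0.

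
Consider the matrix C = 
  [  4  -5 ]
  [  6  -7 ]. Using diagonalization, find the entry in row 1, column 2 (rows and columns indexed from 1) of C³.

Characteristic polynomial: λ^2 + 3λ + 2 = (λ + 1)(λ + 2), so the eigenvalues are -2, -1.
λ=-2: eigenvector (5, 6).
λ=-1: eigenvector (1, 1).
P = [[5, 1], [6, 1]], D = diag(-2, -1), P⁻¹ = [[-1, 1], [6, -5]].
C³ = P·diag(-8, -1)·P⁻¹ = [[34, -35], [42, -43]].
The requested entry is -35.

-35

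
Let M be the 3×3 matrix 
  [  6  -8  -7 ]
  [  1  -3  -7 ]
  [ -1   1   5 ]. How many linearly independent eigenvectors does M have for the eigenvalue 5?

1

M − 5I = [[1, -8, -7], [1, -8, -7], [-1, 1, 0]].
This matrix has rank 2, so its null space has dimension 3 − 2 = 1.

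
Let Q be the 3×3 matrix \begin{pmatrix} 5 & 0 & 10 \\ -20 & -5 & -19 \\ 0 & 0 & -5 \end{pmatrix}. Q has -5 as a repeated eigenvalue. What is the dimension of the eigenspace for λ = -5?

Q + 5I = [[10, 0, 10], [-20, 0, -19], [0, 0, 0]].
This matrix has rank 2, so its null space has dimension 3 − 2 = 1.

1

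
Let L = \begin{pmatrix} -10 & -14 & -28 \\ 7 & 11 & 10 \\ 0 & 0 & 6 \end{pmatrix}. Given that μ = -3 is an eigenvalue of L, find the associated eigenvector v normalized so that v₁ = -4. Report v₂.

L + 3I = [[-7, -14, -28], [7, 14, 10], [0, 0, 9]].
Solving (L + 3I)v = 0 gives the eigenspace spanned by (-4, 2, 0).
With v₁ = -4, v = (-4, 2, 0), so v₂ = 2.

2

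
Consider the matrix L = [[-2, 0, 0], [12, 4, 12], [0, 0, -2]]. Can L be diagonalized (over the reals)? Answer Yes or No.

Yes

Characteristic polynomial: p(r) = r^3 - 12r - 16 = (r - 4)(r + 2)^2.
r = -2 has algebraic multiplicity 2; rank(L + 2I) = 1, so geometric multiplicity = 2.
Every eigenvalue has geometric = algebraic multiplicity, so L is diagonalizable.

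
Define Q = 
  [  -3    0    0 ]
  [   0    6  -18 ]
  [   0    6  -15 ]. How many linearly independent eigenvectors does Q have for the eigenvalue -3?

2

Q + 3I = [[0, 0, 0], [0, 9, -18], [0, 6, -12]].
This matrix has rank 1, so its null space has dimension 3 − 1 = 2.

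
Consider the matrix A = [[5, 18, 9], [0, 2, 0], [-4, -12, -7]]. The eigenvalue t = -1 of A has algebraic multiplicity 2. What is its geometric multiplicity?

A + 1I = [[6, 18, 9], [0, 3, 0], [-4, -12, -6]].
This matrix has rank 2, so its null space has dimension 3 − 2 = 1.

1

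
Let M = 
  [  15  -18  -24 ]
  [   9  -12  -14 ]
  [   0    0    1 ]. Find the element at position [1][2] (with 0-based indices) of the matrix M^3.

Characteristic polynomial: s^3 - 4s^2 - 15s + 18 = (s - 6)(s - 1)(s + 3), so the eigenvalues are -3, 1, 6.
s=6: eigenvector (2, 1, 0).
s=-3: eigenvector (-1, -1, 0).
s=1: eigenvector (3, 1, 1).
P = [[2, -1, 3], [1, -1, 1], [0, 0, 1]], D = diag(6, -3, 1), P⁻¹ = [[1, -1, -2], [1, -2, -1], [0, 0, 1]].
M³ = P·diag(216, -27, 1)·P⁻¹ = [[459, -486, -888], [243, -270, -458], [0, 0, 1]].
The requested entry is -458.

-458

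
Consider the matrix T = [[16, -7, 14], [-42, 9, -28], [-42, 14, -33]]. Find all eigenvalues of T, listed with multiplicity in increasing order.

Characteristic polynomial: p(μ) = μ^3 + 8μ^2 + 5μ - 50 = (μ - 2)(μ + 5)^2.
Roots (with multiplicity): -5, -5, 2.

-5, -5, 2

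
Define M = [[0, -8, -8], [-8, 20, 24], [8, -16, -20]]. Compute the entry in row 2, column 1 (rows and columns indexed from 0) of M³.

Characteristic polynomial: λ^3 - 16λ = λ(λ - 4)(λ + 4), so the eigenvalues are -4, 0, 4.
λ=0: eigenvector (1, -2, 2).
λ=4: eigenvector (-2, 5, -4).
λ=-4: eigenvector (0, -1, 1).
P = [[1, -2, 0], [-2, 5, -1], [2, -4, 1]], D = diag(0, 4, -4), P⁻¹ = [[1, 2, 2], [0, 1, 1], [-2, 0, 1]].
M³ = P·diag(0, 64, -64)·P⁻¹ = [[0, -128, -128], [-128, 320, 384], [128, -256, -320]].
The requested entry is -256.

-256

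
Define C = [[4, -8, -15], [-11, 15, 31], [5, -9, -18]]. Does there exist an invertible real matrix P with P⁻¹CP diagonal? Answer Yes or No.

No

Characteristic polynomial: p(λ) = λ^3 - λ^2 - 16λ - 20 = (λ - 5)(λ + 2)^2.
λ = -2 has algebraic multiplicity 2; rank(C + 2I) = 2, so geometric multiplicity = 1.
Geometric multiplicity < algebraic multiplicity, so C is not diagonalizable.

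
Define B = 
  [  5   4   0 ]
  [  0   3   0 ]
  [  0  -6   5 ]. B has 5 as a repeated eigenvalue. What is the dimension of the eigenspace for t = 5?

B − 5I = [[0, 4, 0], [0, -2, 0], [0, -6, 0]].
This matrix has rank 1, so its null space has dimension 3 − 1 = 2.

2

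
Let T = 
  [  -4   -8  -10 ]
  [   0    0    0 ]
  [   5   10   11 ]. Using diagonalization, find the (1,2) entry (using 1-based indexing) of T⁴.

Characteristic polynomial: μ^3 - 7μ^2 + 6μ = μ(μ - 6)(μ - 1), so the eigenvalues are 0, 1, 6.
μ=1: eigenvector (2, 0, -1).
μ=0: eigenvector (-2, 1, 0).
μ=6: eigenvector (-1, 0, 1).
P = [[2, -2, -1], [0, 1, 0], [-1, 0, 1]], D = diag(1, 0, 6), P⁻¹ = [[1, 2, 1], [0, 1, 0], [1, 2, 2]].
T⁴ = P·diag(1, 0, 1296)·P⁻¹ = [[-1294, -2588, -2590], [0, 0, 0], [1295, 2590, 2591]].
The requested entry is -2588.

-2588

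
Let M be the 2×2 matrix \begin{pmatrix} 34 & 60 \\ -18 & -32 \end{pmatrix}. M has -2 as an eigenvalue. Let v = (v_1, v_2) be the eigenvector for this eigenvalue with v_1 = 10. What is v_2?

M + 2I = [[36, 60], [-18, -30]].
Solving (M + 2I)v = 0 gives the eigenspace spanned by (10, -6).
With v_1 = 10, v = (10, -6), so v_2 = -6.

-6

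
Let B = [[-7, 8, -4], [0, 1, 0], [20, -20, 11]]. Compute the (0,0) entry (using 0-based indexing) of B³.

-103

Characteristic polynomial: λ^3 - 5λ^2 + 7λ - 3 = (λ - 3)(λ - 1)^2, so the eigenvalues are 1, 1, 3.
λ=1: eigenvector (1, 0, -2).
λ=1: eigenvector (0, 1, 2).
λ=3: eigenvector (-2, 0, 5).
P = [[1, 0, -2], [0, 1, 0], [-2, 2, 5]], D = diag(1, 1, 3), P⁻¹ = [[5, -4, 2], [0, 1, 0], [2, -2, 1]].
B³ = P·diag(1, 1, 27)·P⁻¹ = [[-103, 104, -52], [0, 1, 0], [260, -260, 131]].
The requested entry is -103.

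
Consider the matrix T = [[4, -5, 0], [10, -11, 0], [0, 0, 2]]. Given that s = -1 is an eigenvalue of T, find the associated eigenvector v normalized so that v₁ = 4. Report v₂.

4

T + 1I = [[5, -5, 0], [10, -10, 0], [0, 0, 3]].
Solving (T + 1I)v = 0 gives the eigenspace spanned by (4, 4, 0).
With v₁ = 4, v = (4, 4, 0), so v₂ = 4.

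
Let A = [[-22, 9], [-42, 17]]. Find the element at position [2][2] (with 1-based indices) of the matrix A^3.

377

Characteristic polynomial: s^2 + 5s + 4 = (s + 1)(s + 4), so the eigenvalues are -4, -1.
s=-4: eigenvector (1, 2).
s=-1: eigenvector (3, 7).
P = [[1, 3], [2, 7]], D = diag(-4, -1), P⁻¹ = [[7, -3], [-2, 1]].
A³ = P·diag(-64, -1)·P⁻¹ = [[-442, 189], [-882, 377]].
The requested entry is 377.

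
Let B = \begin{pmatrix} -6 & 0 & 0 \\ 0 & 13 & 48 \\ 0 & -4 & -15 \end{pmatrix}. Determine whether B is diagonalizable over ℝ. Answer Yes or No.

Characteristic polynomial: p(μ) = μ^3 + 8μ^2 + 9μ - 18 = (μ - 1)(μ + 3)(μ + 6).
All 3 eigenvalues are distinct, so B is diagonalizable.

Yes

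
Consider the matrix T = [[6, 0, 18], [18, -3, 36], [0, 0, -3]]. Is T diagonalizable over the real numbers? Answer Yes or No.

Yes

Characteristic polynomial: p(μ) = μ^3 - 27μ - 54 = (μ - 6)(μ + 3)^2.
μ = -3 has algebraic multiplicity 2; rank(T + 3I) = 1, so geometric multiplicity = 2.
Every eigenvalue has geometric = algebraic multiplicity, so T is diagonalizable.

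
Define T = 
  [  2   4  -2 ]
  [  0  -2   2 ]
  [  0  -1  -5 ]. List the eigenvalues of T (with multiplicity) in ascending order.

-4, -3, 2

Characteristic polynomial: p(λ) = λ^3 + 5λ^2 - 2λ - 24 = (λ - 2)(λ + 3)(λ + 4).
Roots (with multiplicity): -4, -3, 2.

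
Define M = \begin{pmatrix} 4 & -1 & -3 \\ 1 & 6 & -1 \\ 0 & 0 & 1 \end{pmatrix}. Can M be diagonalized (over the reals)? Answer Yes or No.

Characteristic polynomial: p(s) = s^3 - 11s^2 + 35s - 25 = (s - 5)^2(s - 1).
s = 5 has algebraic multiplicity 2; rank(M − 5I) = 2, so geometric multiplicity = 1.
Geometric multiplicity < algebraic multiplicity, so M is not diagonalizable.

No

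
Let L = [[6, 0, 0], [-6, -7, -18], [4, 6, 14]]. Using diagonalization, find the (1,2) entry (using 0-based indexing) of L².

-126

Characteristic polynomial: r^3 - 13r^2 + 52r - 60 = (r - 6)(r - 5)(r - 2), so the eigenvalues are 2, 5, 6.
r=6: eigenvector (1, -6, 4).
r=5: eigenvector (0, -3, 2).
r=2: eigenvector (0, -2, 1).
P = [[1, 0, 0], [-6, -3, -2], [4, 2, 1]], D = diag(6, 5, 2), P⁻¹ = [[1, 0, 0], [-2, 1, 2], [0, -2, -3]].
L² = P·diag(36, 25, 4)·P⁻¹ = [[36, 0, 0], [-66, -59, -126], [44, 42, 88]].
The requested entry is -126.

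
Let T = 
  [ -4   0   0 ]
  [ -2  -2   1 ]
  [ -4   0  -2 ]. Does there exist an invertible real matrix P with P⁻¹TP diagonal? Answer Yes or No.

Characteristic polynomial: p(r) = r^3 + 8r^2 + 20r + 16 = (r + 2)^2(r + 4).
r = -2 has algebraic multiplicity 2; rank(T + 2I) = 2, so geometric multiplicity = 1.
Geometric multiplicity < algebraic multiplicity, so T is not diagonalizable.

No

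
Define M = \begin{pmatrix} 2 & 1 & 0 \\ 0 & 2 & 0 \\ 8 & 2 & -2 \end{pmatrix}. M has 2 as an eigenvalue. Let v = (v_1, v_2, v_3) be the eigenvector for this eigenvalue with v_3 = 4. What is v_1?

M − 2I = [[0, 1, 0], [0, 0, 0], [8, 2, -4]].
Solving (M − 2I)v = 0 gives the eigenspace spanned by (2, 0, 4).
With v_3 = 4, v = (2, 0, 4), so v_1 = 2.

2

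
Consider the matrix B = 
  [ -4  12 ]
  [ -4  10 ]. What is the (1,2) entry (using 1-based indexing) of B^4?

1440

Characteristic polynomial: s^2 - 6s + 8 = (s - 4)(s - 2), so the eigenvalues are 2, 4.
s=2: eigenvector (2, 1).
s=4: eigenvector (-3, -2).
P = [[2, -3], [1, -2]], D = diag(2, 4), P⁻¹ = [[2, -3], [1, -2]].
B⁴ = P·diag(16, 256)·P⁻¹ = [[-704, 1440], [-480, 976]].
The requested entry is 1440.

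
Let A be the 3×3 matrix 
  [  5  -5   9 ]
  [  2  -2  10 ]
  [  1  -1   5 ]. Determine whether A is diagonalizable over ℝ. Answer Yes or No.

Characteristic polynomial: p(λ) = λ^3 - 8λ^2 + 16λ = λ(λ - 4)^2.
λ = 4 has algebraic multiplicity 2; rank(A − 4I) = 2, so geometric multiplicity = 1.
Geometric multiplicity < algebraic multiplicity, so A is not diagonalizable.

No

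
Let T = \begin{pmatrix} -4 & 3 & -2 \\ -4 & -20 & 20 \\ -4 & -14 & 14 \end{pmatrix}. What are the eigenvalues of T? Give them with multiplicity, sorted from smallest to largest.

-6, -2, -2

Characteristic polynomial: p(r) = r^3 + 10r^2 + 28r + 24 = (r + 2)^2(r + 6).
Roots (with multiplicity): -6, -2, -2.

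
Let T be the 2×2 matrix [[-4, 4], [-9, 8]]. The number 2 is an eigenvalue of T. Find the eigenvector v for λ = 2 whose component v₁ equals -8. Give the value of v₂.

-12

T − 2I = [[-6, 4], [-9, 6]].
Solving (T − 2I)v = 0 gives the eigenspace spanned by (-8, -12).
With v₁ = -8, v = (-8, -12), so v₂ = -12.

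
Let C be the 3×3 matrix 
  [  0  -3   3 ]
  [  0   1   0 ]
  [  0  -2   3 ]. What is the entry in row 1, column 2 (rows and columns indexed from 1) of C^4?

Characteristic polynomial: s^3 - 4s^2 + 3s = s(s - 3)(s - 1), so the eigenvalues are 0, 1, 3.
s=1: eigenvector (0, 1, 1).
s=0: eigenvector (1, 0, 0).
s=3: eigenvector (1, 0, 1).
P = [[0, 1, 1], [1, 0, 0], [1, 0, 1]], D = diag(1, 0, 3), P⁻¹ = [[0, 1, 0], [1, 1, -1], [0, -1, 1]].
C⁴ = P·diag(1, 0, 81)·P⁻¹ = [[0, -81, 81], [0, 1, 0], [0, -80, 81]].
The requested entry is -81.

-81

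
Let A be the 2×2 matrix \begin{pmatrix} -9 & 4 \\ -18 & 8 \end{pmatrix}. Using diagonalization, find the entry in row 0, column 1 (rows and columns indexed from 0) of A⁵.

4

Characteristic polynomial: μ^2 + μ = μ(μ + 1), so the eigenvalues are -1, 0.
μ=0: eigenvector (4, 9).
μ=-1: eigenvector (-1, -2).
P = [[4, -1], [9, -2]], D = diag(0, -1), P⁻¹ = [[-2, 1], [-9, 4]].
A⁵ = P·diag(0, -1)·P⁻¹ = [[-9, 4], [-18, 8]].
The requested entry is 4.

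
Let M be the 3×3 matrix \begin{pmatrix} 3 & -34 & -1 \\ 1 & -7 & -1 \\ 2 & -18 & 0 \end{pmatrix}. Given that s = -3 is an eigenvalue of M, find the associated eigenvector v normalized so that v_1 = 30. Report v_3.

10

M + 3I = [[6, -34, -1], [1, -4, -1], [2, -18, 3]].
Solving (M + 3I)v = 0 gives the eigenspace spanned by (30, 5, 10).
With v_1 = 30, v = (30, 5, 10), so v_3 = 10.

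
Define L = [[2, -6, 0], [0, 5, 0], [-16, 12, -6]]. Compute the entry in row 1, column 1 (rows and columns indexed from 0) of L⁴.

625

Characteristic polynomial: r^3 - r^2 - 32r + 60 = (r - 5)(r - 2)(r + 6), so the eigenvalues are -6, 2, 5.
r=5: eigenvector (-2, 1, 4).
r=2: eigenvector (1, 0, -2).
r=-6: eigenvector (0, 0, 1).
P = [[-2, 1, 0], [1, 0, 0], [4, -2, 1]], D = diag(5, 2, -6), P⁻¹ = [[0, 1, 0], [1, 2, 0], [2, 0, 1]].
L⁴ = P·diag(625, 16, 1296)·P⁻¹ = [[16, -1218, 0], [0, 625, 0], [2560, 2436, 1296]].
The requested entry is 625.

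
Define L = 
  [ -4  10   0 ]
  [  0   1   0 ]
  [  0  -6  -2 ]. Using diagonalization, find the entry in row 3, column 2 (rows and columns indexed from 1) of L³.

Characteristic polynomial: r^3 + 5r^2 + 2r - 8 = (r - 1)(r + 2)(r + 4), so the eigenvalues are -4, -2, 1.
r=-4: eigenvector (1, 0, 0).
r=1: eigenvector (2, 1, -2).
r=-2: eigenvector (0, 0, 1).
P = [[1, 2, 0], [0, 1, 0], [0, -2, 1]], D = diag(-4, 1, -2), P⁻¹ = [[1, -2, 0], [0, 1, 0], [0, 2, 1]].
L³ = P·diag(-64, 1, -8)·P⁻¹ = [[-64, 130, 0], [0, 1, 0], [0, -18, -8]].
The requested entry is -18.

-18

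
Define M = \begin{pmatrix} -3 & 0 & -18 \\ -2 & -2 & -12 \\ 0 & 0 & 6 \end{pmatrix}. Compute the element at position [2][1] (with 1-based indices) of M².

Characteristic polynomial: r^3 - r^2 - 24r - 36 = (r - 6)(r + 2)(r + 3), so the eigenvalues are -3, -2, 6.
r=-3: eigenvector (1, 2, 0).
r=-2: eigenvector (0, 1, 0).
r=6: eigenvector (-2, -1, 1).
P = [[1, 0, -2], [2, 1, -1], [0, 0, 1]], D = diag(-3, -2, 6), P⁻¹ = [[1, 0, 2], [-2, 1, -3], [0, 0, 1]].
M² = P·diag(9, 4, 36)·P⁻¹ = [[9, 0, -54], [10, 4, -12], [0, 0, 36]].
The requested entry is 10.

10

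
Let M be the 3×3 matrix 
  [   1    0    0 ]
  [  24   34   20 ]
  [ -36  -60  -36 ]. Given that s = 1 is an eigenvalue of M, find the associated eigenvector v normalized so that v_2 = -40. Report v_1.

M − 1I = [[0, 0, 0], [24, 33, 20], [-36, -60, -37]].
Solving (M − 1I)v = 0 gives the eigenspace spanned by (5, -40, 60).
With v_2 = -40, v = (5, -40, 60), so v_1 = 5.

5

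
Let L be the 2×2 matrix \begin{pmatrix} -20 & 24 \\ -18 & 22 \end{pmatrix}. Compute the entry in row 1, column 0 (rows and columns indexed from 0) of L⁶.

Characteristic polynomial: μ^2 - 2μ - 8 = (μ - 4)(μ + 2), so the eigenvalues are -2, 4.
μ=-2: eigenvector (4, 3).
μ=4: eigenvector (1, 1).
P = [[4, 1], [3, 1]], D = diag(-2, 4), P⁻¹ = [[1, -1], [-3, 4]].
L⁶ = P·diag(64, 4096)·P⁻¹ = [[-12032, 16128], [-12096, 16192]].
The requested entry is -12096.

-12096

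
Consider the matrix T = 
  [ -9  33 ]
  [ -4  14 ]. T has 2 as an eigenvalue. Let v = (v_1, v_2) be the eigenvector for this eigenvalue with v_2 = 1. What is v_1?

T − 2I = [[-11, 33], [-4, 12]].
Solving (T − 2I)v = 0 gives the eigenspace spanned by (3, 1).
With v_2 = 1, v = (3, 1), so v_1 = 3.

3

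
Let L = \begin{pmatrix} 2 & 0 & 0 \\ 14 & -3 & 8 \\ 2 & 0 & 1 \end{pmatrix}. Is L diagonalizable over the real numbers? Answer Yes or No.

Yes

Characteristic polynomial: p(λ) = λ^3 - 7λ + 6 = (λ - 2)(λ - 1)(λ + 3).
All 3 eigenvalues are distinct, so L is diagonalizable.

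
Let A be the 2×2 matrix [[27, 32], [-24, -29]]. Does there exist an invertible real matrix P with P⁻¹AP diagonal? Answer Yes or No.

Yes

Characteristic polynomial: p(μ) = μ^2 + 2μ - 15 = (μ - 3)(μ + 5).
All 2 eigenvalues are distinct, so A is diagonalizable.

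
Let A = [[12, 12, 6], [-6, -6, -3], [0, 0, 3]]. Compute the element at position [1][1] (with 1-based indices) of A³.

Characteristic polynomial: μ^3 - 9μ^2 + 18μ = μ(μ - 6)(μ - 3), so the eigenvalues are 0, 3, 6.
μ=6: eigenvector (2, -1, 0).
μ=0: eigenvector (-1, 1, 0).
μ=3: eigenvector (-2, 1, 1).
P = [[2, -1, -2], [-1, 1, 1], [0, 0, 1]], D = diag(6, 0, 3), P⁻¹ = [[1, 1, 1], [1, 2, 0], [0, 0, 1]].
A³ = P·diag(216, 0, 27)·P⁻¹ = [[432, 432, 378], [-216, -216, -189], [0, 0, 27]].
The requested entry is 432.

432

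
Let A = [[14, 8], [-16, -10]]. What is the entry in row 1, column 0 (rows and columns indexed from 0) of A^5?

-15616

Characteristic polynomial: λ^2 - 4λ - 12 = (λ - 6)(λ + 2), so the eigenvalues are -2, 6.
λ=-2: eigenvector (-1, 2).
λ=6: eigenvector (-1, 1).
P = [[-1, -1], [2, 1]], D = diag(-2, 6), P⁻¹ = [[1, 1], [-2, -1]].
A⁵ = P·diag(-32, 7776)·P⁻¹ = [[15584, 7808], [-15616, -7840]].
The requested entry is -15616.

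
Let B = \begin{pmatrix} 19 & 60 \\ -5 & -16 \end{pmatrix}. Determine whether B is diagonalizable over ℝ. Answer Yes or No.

Yes

Characteristic polynomial: p(s) = s^2 - 3s - 4 = (s - 4)(s + 1).
All 2 eigenvalues are distinct, so B is diagonalizable.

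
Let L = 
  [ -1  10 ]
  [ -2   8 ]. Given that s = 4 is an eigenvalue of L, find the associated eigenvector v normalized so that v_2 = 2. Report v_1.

L − 4I = [[-5, 10], [-2, 4]].
Solving (L − 4I)v = 0 gives the eigenspace spanned by (4, 2).
With v_2 = 2, v = (4, 2), so v_1 = 4.

4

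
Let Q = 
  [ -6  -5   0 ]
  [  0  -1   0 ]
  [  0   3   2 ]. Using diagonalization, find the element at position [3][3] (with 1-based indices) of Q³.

8

Characteristic polynomial: r^3 + 5r^2 - 8r - 12 = (r - 2)(r + 1)(r + 6), so the eigenvalues are -6, -1, 2.
r=-6: eigenvector (1, 0, 0).
r=-1: eigenvector (-1, 1, -1).
r=2: eigenvector (0, 0, 1).
P = [[1, -1, 0], [0, 1, 0], [0, -1, 1]], D = diag(-6, -1, 2), P⁻¹ = [[1, 1, 0], [0, 1, 0], [0, 1, 1]].
Q³ = P·diag(-216, -1, 8)·P⁻¹ = [[-216, -215, 0], [0, -1, 0], [0, 9, 8]].
The requested entry is 8.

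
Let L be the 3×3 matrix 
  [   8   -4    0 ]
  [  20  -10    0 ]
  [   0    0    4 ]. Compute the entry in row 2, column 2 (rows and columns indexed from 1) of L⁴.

80

Characteristic polynomial: s^3 - 2s^2 - 8s = s(s - 4)(s + 2), so the eigenvalues are -2, 0, 4.
s=0: eigenvector (1, 2, 0).
s=4: eigenvector (0, 0, 1).
s=-2: eigenvector (2, 5, 0).
P = [[1, 0, 2], [2, 0, 5], [0, 1, 0]], D = diag(0, 4, -2), P⁻¹ = [[5, -2, 0], [0, 0, 1], [-2, 1, 0]].
L⁴ = P·diag(0, 256, 16)·P⁻¹ = [[-64, 32, 0], [-160, 80, 0], [0, 0, 256]].
The requested entry is 80.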